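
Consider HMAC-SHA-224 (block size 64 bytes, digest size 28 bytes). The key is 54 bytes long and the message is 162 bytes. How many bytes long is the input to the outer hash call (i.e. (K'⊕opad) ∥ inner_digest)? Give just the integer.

Key is 54 ≤ 64 bytes, zero-padded: |K'| = 64.
Outer input = (K'⊕opad) ∥ H(inner) → 64 + 28 = 92 bytes.

92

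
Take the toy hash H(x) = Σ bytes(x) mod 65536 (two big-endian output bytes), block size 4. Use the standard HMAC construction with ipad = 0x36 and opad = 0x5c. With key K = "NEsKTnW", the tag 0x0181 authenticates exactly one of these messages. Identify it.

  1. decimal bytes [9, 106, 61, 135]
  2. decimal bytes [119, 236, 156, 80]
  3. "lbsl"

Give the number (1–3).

1

Key "NEsKTnW" = 4e 45 73 4b 54 6e 57 is 7 bytes > B = 4, so hash it first: H(key) = 02 6a, then zero-pad to 4 bytes: K' = 02 6a 00 00.
K' ⊕ ipad = 34 5c 36 36; K' ⊕ opad = 5e 36 5c 5c.
m1: inner = H(34 5c 36 36 09 6a 3d 87) = 02 33; tag = H(5e 36 5c 5c 02 33) = 0181 ← matches
m2: inner = H(34 5c 36 36 77 ec 9c 50) = 03 4b; tag = H(5e 36 5c 5c 03 4b) = 019a
m3: inner = H(34 5c 36 36 6c 62 73 6c) = 02 a9; tag = H(5e 36 5c 5c 02 a9) = 01f7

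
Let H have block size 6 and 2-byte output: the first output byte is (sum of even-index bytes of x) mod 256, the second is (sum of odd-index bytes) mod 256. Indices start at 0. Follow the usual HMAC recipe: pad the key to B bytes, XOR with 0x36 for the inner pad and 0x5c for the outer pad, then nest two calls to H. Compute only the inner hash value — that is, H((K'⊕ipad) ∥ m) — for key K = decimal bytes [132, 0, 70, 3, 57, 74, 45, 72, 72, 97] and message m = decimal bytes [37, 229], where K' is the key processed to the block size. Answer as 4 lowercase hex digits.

df11

Key decimal bytes [132, 0, 70, 3, 57, 74, 45, 72, 72, 97] = 84 00 46 03 39 4a 2d 48 48 61 is 10 bytes > B = 6, so hash it first: H(key) = 78 f6, then zero-pad to 6 bytes: K' = 78 f6 00 00 00 00.
K' ⊕ ipad = 4e c0 36 36 36 36.
Inner input = 4e c0 36 36 36 36 ∥ 25 e5.
Inner hash: even-index sum = 223 mod 256 = 223; odd-index sum = 529 mod 256 = 17 → df 11.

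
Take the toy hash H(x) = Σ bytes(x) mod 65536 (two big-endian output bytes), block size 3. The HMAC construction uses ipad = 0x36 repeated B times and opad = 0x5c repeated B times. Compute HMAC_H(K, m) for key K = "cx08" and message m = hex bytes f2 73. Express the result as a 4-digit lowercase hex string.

Key "cx08" = 63 78 30 38 is 4 bytes > B = 3, so hash it first: H(key) = 01 43, then zero-pad to 3 bytes: K' = 01 43 00.
K' ⊕ ipad = 37 75 36.  K' ⊕ opad = 5d 1f 5c.
Inner input = (K'⊕ipad) ∥ m = 37 75 36 ∥ f2 73.
Inner hash: sum = 55+117+54+242+115 = 583 → 02 47.
Outer input = (K'⊕opad) ∥ inner = 5d 1f 5c ∥ 02 47.
Outer hash (tag): sum = 93+31+92+2+71 = 289 → 01 21.

0121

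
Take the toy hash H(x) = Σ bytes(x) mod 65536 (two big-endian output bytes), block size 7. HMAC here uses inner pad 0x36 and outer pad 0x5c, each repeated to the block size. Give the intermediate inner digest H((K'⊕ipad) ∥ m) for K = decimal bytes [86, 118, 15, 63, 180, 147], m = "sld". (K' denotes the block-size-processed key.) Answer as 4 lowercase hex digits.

0382

Key decimal bytes [86, 118, 15, 63, 180, 147] = 56 76 0f 3f b4 93 is 6 bytes ≤ B = 7; zero-pad to 7 bytes: K' = 56 76 0f 3f b4 93 00.
K' ⊕ ipad = 60 40 39 09 82 a5 36.
Inner input = 60 40 39 09 82 a5 36 ∥ 73 6c 64.
Inner hash: sum = 96+64+57+9+130+165+54+115+108+100 = 898 → 03 82.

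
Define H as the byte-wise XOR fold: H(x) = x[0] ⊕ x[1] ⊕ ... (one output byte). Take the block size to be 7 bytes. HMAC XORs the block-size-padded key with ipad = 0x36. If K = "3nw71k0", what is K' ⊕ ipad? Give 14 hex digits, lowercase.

05584101075d06

Key "3nw71k0" = 33 6e 77 37 31 6b 30 is exactly B = 7 bytes: K' = 33 6e 77 37 31 6b 30.
XOR each byte with 0x36: 33⊕36=05, 6e⊕36=58, 77⊕36=41, 37⊕36=01, 31⊕36=07, 6b⊕36=5d, 30⊕36=06.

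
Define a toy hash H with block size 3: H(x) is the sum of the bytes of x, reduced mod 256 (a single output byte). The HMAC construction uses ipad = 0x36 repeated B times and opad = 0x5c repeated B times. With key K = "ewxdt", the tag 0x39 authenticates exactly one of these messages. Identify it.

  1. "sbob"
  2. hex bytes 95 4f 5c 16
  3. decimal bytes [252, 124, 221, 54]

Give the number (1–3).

3

Key "ewxdt" = 65 77 78 64 74 is 5 bytes > B = 3, so hash it first: H(key) = 2c, then zero-pad to 3 bytes: K' = 2c 00 00.
K' ⊕ ipad = 1a 36 36; K' ⊕ opad = 70 5c 5c.
m1: inner = H(1a 36 36 73 62 6f 62) = 2c; tag = H(70 5c 5c 2c) = 54
m2: inner = H(1a 36 36 95 4f 5c 16) = dc; tag = H(70 5c 5c dc) = 04
m3: inner = H(1a 36 36 fc 7c dd 36) = 11; tag = H(70 5c 5c 11) = 39 ← matches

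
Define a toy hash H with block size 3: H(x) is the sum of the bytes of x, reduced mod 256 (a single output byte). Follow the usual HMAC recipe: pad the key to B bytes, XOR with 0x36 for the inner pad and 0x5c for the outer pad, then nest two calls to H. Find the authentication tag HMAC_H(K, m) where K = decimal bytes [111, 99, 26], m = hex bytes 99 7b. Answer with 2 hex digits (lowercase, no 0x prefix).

Key decimal bytes [111, 99, 26] = 6f 63 1a is exactly B = 3 bytes: K' = 6f 63 1a.
K' ⊕ ipad = 59 55 2c.  K' ⊕ opad = 33 3f 46.
Inner input = (K'⊕ipad) ∥ m = 59 55 2c ∥ 99 7b.
Inner hash: sum = 89+85+44+153+123 = 494; mod 256 = 238 → ee.
Outer input = (K'⊕opad) ∥ inner = 33 3f 46 ∥ ee.
Outer hash (tag): sum = 51+63+70+238 = 422; mod 256 = 166 → a6.

a6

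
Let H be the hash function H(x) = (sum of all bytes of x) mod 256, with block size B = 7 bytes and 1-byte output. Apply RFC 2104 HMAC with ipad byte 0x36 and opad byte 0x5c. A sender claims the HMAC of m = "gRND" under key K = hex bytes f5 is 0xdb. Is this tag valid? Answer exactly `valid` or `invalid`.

Key hex bytes f5 is 1 byte ≤ B = 7; zero-pad to 7 bytes: K' = f5 00 00 00 00 00 00.
K' ⊕ ipad = c3 36 36 36 36 36 36; K' ⊕ opad = a9 5c 5c 5c 5c 5c 5c.
Inner hash: sum = 195+54+54+54+54+54+54+103+82+78+68 = 850; mod 256 = 82 → 52.
Outer hash (recomputed tag): sum = 169+92+92+92+92+92+92+82 = 803; mod 256 = 35 → 23.
Recomputed tag = 23; claimed = db → mismatch.

invalid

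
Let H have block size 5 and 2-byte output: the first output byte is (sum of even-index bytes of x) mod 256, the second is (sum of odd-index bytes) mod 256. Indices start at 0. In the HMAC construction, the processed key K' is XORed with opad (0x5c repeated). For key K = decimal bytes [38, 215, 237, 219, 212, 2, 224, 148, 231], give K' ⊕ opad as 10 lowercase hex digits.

Key decimal bytes [38, 215, 237, 219, 212, 2, 224, 148, 231] = 26 d7 ed db d4 02 e0 94 e7 is 9 bytes > B = 5, so hash it first: H(key) = ae 48, then zero-pad to 5 bytes: K' = ae 48 00 00 00.
XOR each byte with 0x5c: ae⊕5c=f2, 48⊕5c=14, 00⊕5c=5c, 00⊕5c=5c, 00⊕5c=5c.

f2145c5c5c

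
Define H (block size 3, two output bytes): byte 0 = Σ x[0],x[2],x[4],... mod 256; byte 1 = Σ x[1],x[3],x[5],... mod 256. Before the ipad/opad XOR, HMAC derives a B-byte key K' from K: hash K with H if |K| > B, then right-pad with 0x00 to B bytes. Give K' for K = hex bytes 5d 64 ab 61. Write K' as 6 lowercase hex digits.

08c500

|K| = 4 > B = 3, so first hash the key.
H(K): even-index sum = 264 mod 256 = 8; odd-index sum = 197 mod 256 = 197 → 08 c5.
Zero-pad H(K) = 08 c5 to 3 bytes: K' = 08 c5 00.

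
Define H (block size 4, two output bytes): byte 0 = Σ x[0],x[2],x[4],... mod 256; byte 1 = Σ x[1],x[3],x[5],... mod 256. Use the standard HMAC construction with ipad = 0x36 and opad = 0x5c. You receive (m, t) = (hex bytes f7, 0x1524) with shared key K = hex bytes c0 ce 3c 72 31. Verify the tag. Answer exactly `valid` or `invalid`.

Key hex bytes c0 ce 3c 72 31 is 5 bytes > B = 4, so hash it first: H(key) = 2d 40, then zero-pad to 4 bytes: K' = 2d 40 00 00.
K' ⊕ ipad = 1b 76 36 36; K' ⊕ opad = 71 1c 5c 5c.
Inner hash: even-index sum = 328 mod 256 = 72; odd-index sum = 172 mod 256 = 172 → 48 ac.
Outer hash (recomputed tag): even-index sum = 277 mod 256 = 21; odd-index sum = 292 mod 256 = 36 → 15 24.
Recomputed tag = 1524; claimed = 1524 → match.

valid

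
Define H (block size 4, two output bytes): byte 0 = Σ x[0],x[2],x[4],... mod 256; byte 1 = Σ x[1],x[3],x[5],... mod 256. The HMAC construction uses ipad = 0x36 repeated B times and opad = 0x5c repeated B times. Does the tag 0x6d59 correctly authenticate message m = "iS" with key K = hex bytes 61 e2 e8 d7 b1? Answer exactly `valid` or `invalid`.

Key hex bytes 61 e2 e8 d7 b1 is 5 bytes > B = 4, so hash it first: H(key) = fa b9, then zero-pad to 4 bytes: K' = fa b9 00 00.
K' ⊕ ipad = cc 8f 36 36; K' ⊕ opad = a6 e5 5c 5c.
Inner hash: even-index sum = 363 mod 256 = 107; odd-index sum = 280 mod 256 = 24 → 6b 18.
Outer hash (recomputed tag): even-index sum = 365 mod 256 = 109; odd-index sum = 345 mod 256 = 89 → 6d 59.
Recomputed tag = 6d59; claimed = 6d59 → match.

valid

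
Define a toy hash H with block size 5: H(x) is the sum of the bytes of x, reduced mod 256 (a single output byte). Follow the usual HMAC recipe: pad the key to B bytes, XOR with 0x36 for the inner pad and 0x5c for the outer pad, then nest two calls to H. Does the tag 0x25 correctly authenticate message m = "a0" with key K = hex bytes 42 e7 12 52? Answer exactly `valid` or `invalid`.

Key hex bytes 42 e7 12 52 is 4 bytes ≤ B = 5; zero-pad to 5 bytes: K' = 42 e7 12 52 00.
K' ⊕ ipad = 74 d1 24 64 36; K' ⊕ opad = 1e bb 4e 0e 5c.
Inner hash: sum = 116+209+36+100+54+97+48 = 660; mod 256 = 148 → 94.
Outer hash (recomputed tag): sum = 30+187+78+14+92+148 = 549; mod 256 = 37 → 25.
Recomputed tag = 25; claimed = 25 → match.

valid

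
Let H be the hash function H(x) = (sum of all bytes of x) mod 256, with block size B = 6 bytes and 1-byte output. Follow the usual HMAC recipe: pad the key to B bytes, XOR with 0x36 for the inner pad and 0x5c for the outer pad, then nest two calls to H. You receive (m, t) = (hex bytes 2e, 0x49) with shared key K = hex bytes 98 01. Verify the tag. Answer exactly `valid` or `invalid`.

invalid

Key hex bytes 98 01 is 2 bytes ≤ B = 6; zero-pad to 6 bytes: K' = 98 01 00 00 00 00.
K' ⊕ ipad = ae 37 36 36 36 36; K' ⊕ opad = c4 5d 5c 5c 5c 5c.
Inner hash: sum = 174+55+54+54+54+54+46 = 491; mod 256 = 235 → eb.
Outer hash (recomputed tag): sum = 196+93+92+92+92+92+235 = 892; mod 256 = 124 → 7c.
Recomputed tag = 7c; claimed = 49 → mismatch.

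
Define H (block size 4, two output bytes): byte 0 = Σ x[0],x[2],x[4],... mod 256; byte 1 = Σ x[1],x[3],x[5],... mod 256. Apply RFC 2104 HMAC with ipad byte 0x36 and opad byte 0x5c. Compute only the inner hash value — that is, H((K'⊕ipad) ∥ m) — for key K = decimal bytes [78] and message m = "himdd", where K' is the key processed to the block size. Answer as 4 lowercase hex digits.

e739

Key decimal bytes [78] = 4e is 1 byte ≤ B = 4; zero-pad to 4 bytes: K' = 4e 00 00 00.
K' ⊕ ipad = 78 36 36 36.
Inner input = 78 36 36 36 ∥ 68 69 6d 64 64.
Inner hash: even-index sum = 487 mod 256 = 231; odd-index sum = 313 mod 256 = 57 → e7 39.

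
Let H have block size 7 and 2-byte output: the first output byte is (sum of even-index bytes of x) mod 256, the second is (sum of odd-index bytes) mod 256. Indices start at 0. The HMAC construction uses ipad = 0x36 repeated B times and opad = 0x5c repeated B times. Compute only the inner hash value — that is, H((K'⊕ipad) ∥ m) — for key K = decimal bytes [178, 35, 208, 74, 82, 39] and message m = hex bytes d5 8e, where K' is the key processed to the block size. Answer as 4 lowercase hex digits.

Key decimal bytes [178, 35, 208, 74, 82, 39] = b2 23 d0 4a 52 27 is 6 bytes ≤ B = 7; zero-pad to 7 bytes: K' = b2 23 d0 4a 52 27 00.
K' ⊕ ipad = 84 15 e6 7c 64 11 36.
Inner input = 84 15 e6 7c 64 11 36 ∥ d5 8e.
Inner hash: even-index sum = 658 mod 256 = 146; odd-index sum = 375 mod 256 = 119 → 92 77.

9277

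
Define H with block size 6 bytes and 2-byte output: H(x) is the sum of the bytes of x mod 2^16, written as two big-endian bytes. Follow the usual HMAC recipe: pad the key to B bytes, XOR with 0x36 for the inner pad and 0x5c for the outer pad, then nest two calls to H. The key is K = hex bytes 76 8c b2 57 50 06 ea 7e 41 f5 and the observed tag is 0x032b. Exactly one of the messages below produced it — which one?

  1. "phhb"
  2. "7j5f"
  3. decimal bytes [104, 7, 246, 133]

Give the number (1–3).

3

Key hex bytes 76 8c b2 57 50 06 ea 7e 41 f5 is 10 bytes > B = 6, so hash it first: H(key) = 04 ff, then zero-pad to 6 bytes: K' = 04 ff 00 00 00 00.
K' ⊕ ipad = 32 c9 36 36 36 36; K' ⊕ opad = 58 a3 5c 5c 5c 5c.
m1: inner = H(32 c9 36 36 36 36 70 68 68 62) = 03 75; tag = H(58 a3 5c 5c 5c 5c 03 75) = 02e3
m2: inner = H(32 c9 36 36 36 36 37 6a 35 66) = 03 0f; tag = H(58 a3 5c 5c 5c 5c 03 0f) = 027d
m3: inner = H(32 c9 36 36 36 36 68 07 f6 85) = 03 bd; tag = H(58 a3 5c 5c 5c 5c 03 bd) = 032b ← matches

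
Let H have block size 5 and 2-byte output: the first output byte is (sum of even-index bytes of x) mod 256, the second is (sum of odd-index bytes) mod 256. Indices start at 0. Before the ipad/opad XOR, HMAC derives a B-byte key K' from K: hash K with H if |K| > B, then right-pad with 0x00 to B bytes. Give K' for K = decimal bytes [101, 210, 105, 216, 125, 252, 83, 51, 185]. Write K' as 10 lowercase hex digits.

|K| = 9 > B = 5, so first hash the key.
H(K): even-index sum = 599 mod 256 = 87; odd-index sum = 729 mod 256 = 217 → 57 d9.
Zero-pad H(K) = 57 d9 to 5 bytes: K' = 57 d9 00 00 00.

57d9000000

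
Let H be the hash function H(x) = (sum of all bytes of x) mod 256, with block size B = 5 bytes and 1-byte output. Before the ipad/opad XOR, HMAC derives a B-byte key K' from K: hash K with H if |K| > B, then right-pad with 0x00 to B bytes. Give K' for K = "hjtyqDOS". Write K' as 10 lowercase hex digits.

|K| = 8 > B = 5, so first hash the key.
H(K): sum = 104+106+116+121+113+68+79+83 = 790; mod 256 = 22 → 16.
Zero-pad H(K) = 16 to 5 bytes: K' = 16 00 00 00 00.

1600000000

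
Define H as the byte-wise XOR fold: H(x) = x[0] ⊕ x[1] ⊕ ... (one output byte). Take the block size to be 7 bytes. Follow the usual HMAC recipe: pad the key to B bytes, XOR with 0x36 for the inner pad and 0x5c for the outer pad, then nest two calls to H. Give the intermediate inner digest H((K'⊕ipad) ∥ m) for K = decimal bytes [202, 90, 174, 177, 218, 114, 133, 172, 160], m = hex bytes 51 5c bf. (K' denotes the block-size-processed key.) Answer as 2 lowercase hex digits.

2a

Key decimal bytes [202, 90, 174, 177, 218, 114, 133, 172, 160] = ca 5a ae b1 da 72 85 ac a0 is 9 bytes > B = 7, so hash it first: H(key) = ae, then zero-pad to 7 bytes: K' = ae 00 00 00 00 00 00.
K' ⊕ ipad = 98 36 36 36 36 36 36.
Inner input = 98 36 36 36 36 36 36 ∥ 51 5c bf.
Inner hash: XOR 98⊕36⊕36⊕36⊕36⊕36⊕36⊕51⊕5c⊕bf = 2a.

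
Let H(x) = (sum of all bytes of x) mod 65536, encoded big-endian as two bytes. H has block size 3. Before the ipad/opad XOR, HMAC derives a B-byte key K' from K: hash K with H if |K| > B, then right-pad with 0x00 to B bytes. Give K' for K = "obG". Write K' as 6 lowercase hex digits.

Key "obG" = 6f 62 47 is exactly B = 3 bytes: K' = 6f 62 47.

6f6247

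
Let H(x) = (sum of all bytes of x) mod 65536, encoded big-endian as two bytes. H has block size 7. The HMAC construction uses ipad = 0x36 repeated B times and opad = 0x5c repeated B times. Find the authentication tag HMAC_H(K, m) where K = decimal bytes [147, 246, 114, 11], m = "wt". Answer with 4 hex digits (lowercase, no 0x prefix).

0388

Key decimal bytes [147, 246, 114, 11] = 93 f6 72 0b is 4 bytes ≤ B = 7; zero-pad to 7 bytes: K' = 93 f6 72 0b 00 00 00.
K' ⊕ ipad = a5 c0 44 3d 36 36 36.  K' ⊕ opad = cf aa 2e 57 5c 5c 5c.
Inner input = (K'⊕ipad) ∥ m = a5 c0 44 3d 36 36 36 ∥ 77 74.
Inner hash: sum = 165+192+68+61+54+54+54+119+116 = 883 → 03 73.
Outer input = (K'⊕opad) ∥ inner = cf aa 2e 57 5c 5c 5c ∥ 03 73.
Outer hash (tag): sum = 207+170+46+87+92+92+92+3+115 = 904 → 03 88.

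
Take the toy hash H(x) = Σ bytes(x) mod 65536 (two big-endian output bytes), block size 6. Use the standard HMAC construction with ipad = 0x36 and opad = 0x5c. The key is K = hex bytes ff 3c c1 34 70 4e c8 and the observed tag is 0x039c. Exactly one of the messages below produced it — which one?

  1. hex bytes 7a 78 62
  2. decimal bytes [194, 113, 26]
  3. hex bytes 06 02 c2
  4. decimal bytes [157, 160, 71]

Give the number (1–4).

Key hex bytes ff 3c c1 34 70 4e c8 is 7 bytes > B = 6, so hash it first: H(key) = 03 b6, then zero-pad to 6 bytes: K' = 03 b6 00 00 00 00.
K' ⊕ ipad = 35 80 36 36 36 36; K' ⊕ opad = 5f ea 5c 5c 5c 5c.
m1: inner = H(35 80 36 36 36 36 7a 78 62) = 02 e1; tag = H(5f ea 5c 5c 5c 5c 02 e1) = 039c ← matches
m2: inner = H(35 80 36 36 36 36 c2 71 1a) = 02 da; tag = H(5f ea 5c 5c 5c 5c 02 da) = 0395
m3: inner = H(35 80 36 36 36 36 06 02 c2) = 02 57; tag = H(5f ea 5c 5c 5c 5c 02 57) = 0312
m4: inner = H(35 80 36 36 36 36 9d a0 47) = 03 11; tag = H(5f ea 5c 5c 5c 5c 03 11) = 02cd

1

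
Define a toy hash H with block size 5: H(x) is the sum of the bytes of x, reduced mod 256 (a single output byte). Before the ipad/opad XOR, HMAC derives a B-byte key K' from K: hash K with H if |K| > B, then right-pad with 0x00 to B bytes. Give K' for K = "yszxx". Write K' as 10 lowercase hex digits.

79737a7878

Key "yszxx" = 79 73 7a 78 78 is exactly B = 5 bytes: K' = 79 73 7a 78 78.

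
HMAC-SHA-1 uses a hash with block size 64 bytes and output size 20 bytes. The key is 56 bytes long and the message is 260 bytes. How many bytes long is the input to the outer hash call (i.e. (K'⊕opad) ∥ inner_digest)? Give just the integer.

84

Key is 56 ≤ 64 bytes, zero-padded: |K'| = 64.
Outer input = (K'⊕opad) ∥ H(inner) → 64 + 20 = 84 bytes.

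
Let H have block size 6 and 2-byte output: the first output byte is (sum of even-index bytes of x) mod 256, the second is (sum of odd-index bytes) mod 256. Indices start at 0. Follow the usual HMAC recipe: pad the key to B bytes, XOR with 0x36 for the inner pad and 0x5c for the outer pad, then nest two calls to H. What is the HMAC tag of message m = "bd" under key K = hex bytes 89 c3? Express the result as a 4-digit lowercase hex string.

1a1c

Key hex bytes 89 c3 is 2 bytes ≤ B = 6; zero-pad to 6 bytes: K' = 89 c3 00 00 00 00.
K' ⊕ ipad = bf f5 36 36 36 36.  K' ⊕ opad = d5 9f 5c 5c 5c 5c.
Inner input = (K'⊕ipad) ∥ m = bf f5 36 36 36 36 ∥ 62 64.
Inner hash: even-index sum = 397 mod 256 = 141; odd-index sum = 453 mod 256 = 197 → 8d c5.
Outer input = (K'⊕opad) ∥ inner = d5 9f 5c 5c 5c 5c ∥ 8d c5.
Outer hash (tag): even-index sum = 538 mod 256 = 26; odd-index sum = 540 mod 256 = 28 → 1a 1c.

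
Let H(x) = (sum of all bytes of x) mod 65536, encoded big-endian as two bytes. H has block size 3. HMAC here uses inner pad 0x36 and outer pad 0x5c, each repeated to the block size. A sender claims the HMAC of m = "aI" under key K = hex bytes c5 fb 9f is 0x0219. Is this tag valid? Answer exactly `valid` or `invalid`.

valid

Key hex bytes c5 fb 9f is exactly B = 3 bytes: K' = c5 fb 9f.
K' ⊕ ipad = f3 cd a9; K' ⊕ opad = 99 a7 c3.
Inner hash: sum = 243+205+169+97+73 = 787 → 03 13.
Outer hash (recomputed tag): sum = 153+167+195+3+19 = 537 → 02 19.
Recomputed tag = 0219; claimed = 0219 → match.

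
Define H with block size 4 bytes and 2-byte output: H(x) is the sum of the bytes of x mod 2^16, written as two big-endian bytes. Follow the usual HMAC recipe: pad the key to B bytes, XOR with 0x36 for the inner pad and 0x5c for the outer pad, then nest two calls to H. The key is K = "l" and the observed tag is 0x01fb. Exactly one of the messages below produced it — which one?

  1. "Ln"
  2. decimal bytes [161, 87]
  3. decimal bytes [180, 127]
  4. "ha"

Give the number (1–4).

1

Key "l" = 6c is 1 byte ≤ B = 4; zero-pad to 4 bytes: K' = 6c 00 00 00.
K' ⊕ ipad = 5a 36 36 36; K' ⊕ opad = 30 5c 5c 5c.
m1: inner = H(5a 36 36 36 4c 6e) = 01 b6; tag = H(30 5c 5c 5c 01 b6) = 01fb ← matches
m2: inner = H(5a 36 36 36 a1 57) = 01 f4; tag = H(30 5c 5c 5c 01 f4) = 0239
m3: inner = H(5a 36 36 36 b4 7f) = 02 2f; tag = H(30 5c 5c 5c 02 2f) = 0175
m4: inner = H(5a 36 36 36 68 61) = 01 c5; tag = H(30 5c 5c 5c 01 c5) = 020a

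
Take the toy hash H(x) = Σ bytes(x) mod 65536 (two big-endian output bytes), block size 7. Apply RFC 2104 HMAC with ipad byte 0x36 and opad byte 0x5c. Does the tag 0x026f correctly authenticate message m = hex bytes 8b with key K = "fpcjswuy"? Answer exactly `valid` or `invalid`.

valid

Key "fpcjswuy" = 66 70 63 6a 73 77 75 79 is 8 bytes > B = 7, so hash it first: H(key) = 03 7b, then zero-pad to 7 bytes: K' = 03 7b 00 00 00 00 00.
K' ⊕ ipad = 35 4d 36 36 36 36 36; K' ⊕ opad = 5f 27 5c 5c 5c 5c 5c.
Inner hash: sum = 53+77+54+54+54+54+54+139 = 539 → 02 1b.
Outer hash (recomputed tag): sum = 95+39+92+92+92+92+92+2+27 = 623 → 02 6f.
Recomputed tag = 026f; claimed = 026f → match.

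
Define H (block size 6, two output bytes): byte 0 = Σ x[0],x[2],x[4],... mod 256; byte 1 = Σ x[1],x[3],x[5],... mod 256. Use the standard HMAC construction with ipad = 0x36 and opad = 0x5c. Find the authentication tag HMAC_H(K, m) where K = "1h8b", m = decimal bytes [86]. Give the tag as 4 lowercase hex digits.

Key "1h8b" = 31 68 38 62 is 4 bytes ≤ B = 6; zero-pad to 6 bytes: K' = 31 68 38 62 00 00.
K' ⊕ ipad = 07 5e 0e 54 36 36.  K' ⊕ opad = 6d 34 64 3e 5c 5c.
Inner input = (K'⊕ipad) ∥ m = 07 5e 0e 54 36 36 ∥ 56.
Inner hash: even-index sum = 161 mod 256 = 161; odd-index sum = 232 mod 256 = 232 → a1 e8.
Outer input = (K'⊕opad) ∥ inner = 6d 34 64 3e 5c 5c ∥ a1 e8.
Outer hash (tag): even-index sum = 462 mod 256 = 206; odd-index sum = 438 mod 256 = 182 → ce b6.

ceb6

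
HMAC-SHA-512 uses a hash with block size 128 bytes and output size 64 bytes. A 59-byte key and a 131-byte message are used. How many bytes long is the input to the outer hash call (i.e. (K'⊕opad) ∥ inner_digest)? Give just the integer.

Key is 59 ≤ 128 bytes, zero-padded: |K'| = 128.
Outer input = (K'⊕opad) ∥ H(inner) → 128 + 64 = 192 bytes.

192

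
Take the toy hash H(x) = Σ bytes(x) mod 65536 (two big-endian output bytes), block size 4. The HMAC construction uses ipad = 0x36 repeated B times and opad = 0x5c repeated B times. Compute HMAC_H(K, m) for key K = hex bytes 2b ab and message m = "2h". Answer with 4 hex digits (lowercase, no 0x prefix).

Key hex bytes 2b ab is 2 bytes ≤ B = 4; zero-pad to 4 bytes: K' = 2b ab 00 00.
K' ⊕ ipad = 1d 9d 36 36.  K' ⊕ opad = 77 f7 5c 5c.
Inner input = (K'⊕ipad) ∥ m = 1d 9d 36 36 ∥ 32 68.
Inner hash: sum = 29+157+54+54+50+104 = 448 → 01 c0.
Outer input = (K'⊕opad) ∥ inner = 77 f7 5c 5c ∥ 01 c0.
Outer hash (tag): sum = 119+247+92+92+1+192 = 743 → 02 e7.

02e7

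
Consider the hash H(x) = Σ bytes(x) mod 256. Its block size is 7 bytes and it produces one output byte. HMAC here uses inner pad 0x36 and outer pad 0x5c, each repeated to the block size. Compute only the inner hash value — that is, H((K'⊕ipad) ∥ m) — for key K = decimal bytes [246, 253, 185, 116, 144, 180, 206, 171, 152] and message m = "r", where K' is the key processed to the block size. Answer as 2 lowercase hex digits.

f9

Key decimal bytes [246, 253, 185, 116, 144, 180, 206, 171, 152] = f6 fd b9 74 90 b4 ce ab 98 is 9 bytes > B = 7, so hash it first: H(key) = 75, then zero-pad to 7 bytes: K' = 75 00 00 00 00 00 00.
K' ⊕ ipad = 43 36 36 36 36 36 36.
Inner input = 43 36 36 36 36 36 36 ∥ 72.
Inner hash: sum = 67+54+54+54+54+54+54+114 = 505; mod 256 = 249 → f9.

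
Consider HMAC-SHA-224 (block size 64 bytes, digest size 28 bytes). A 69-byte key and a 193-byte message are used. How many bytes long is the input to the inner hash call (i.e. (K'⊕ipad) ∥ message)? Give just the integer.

257

Key is 69 > 64 bytes, so it is hashed to 28 bytes then zero-padded to 64: |K'| = 64.
Inner input = (K'⊕ipad) ∥ m → 64 + 193 = 257 bytes.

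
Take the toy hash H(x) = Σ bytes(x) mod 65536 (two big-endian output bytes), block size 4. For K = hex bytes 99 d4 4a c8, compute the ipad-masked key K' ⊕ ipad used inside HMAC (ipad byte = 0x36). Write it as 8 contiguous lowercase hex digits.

afe27cfe

Key hex bytes 99 d4 4a c8 is exactly B = 4 bytes: K' = 99 d4 4a c8.
XOR each byte with 0x36: 99⊕36=af, d4⊕36=e2, 4a⊕36=7c, c8⊕36=fe.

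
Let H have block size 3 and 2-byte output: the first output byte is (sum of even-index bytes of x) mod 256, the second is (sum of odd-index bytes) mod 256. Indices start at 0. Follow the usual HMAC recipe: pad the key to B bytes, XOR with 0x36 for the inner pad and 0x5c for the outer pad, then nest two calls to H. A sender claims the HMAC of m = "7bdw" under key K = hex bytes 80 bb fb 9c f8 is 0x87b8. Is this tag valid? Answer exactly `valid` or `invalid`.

Key hex bytes 80 bb fb 9c f8 is 5 bytes > B = 3, so hash it first: H(key) = 73 57, then zero-pad to 3 bytes: K' = 73 57 00.
K' ⊕ ipad = 45 61 36; K' ⊕ opad = 2f 0b 5c.
Inner hash: even-index sum = 340 mod 256 = 84; odd-index sum = 252 mod 256 = 252 → 54 fc.
Outer hash (recomputed tag): even-index sum = 391 mod 256 = 135; odd-index sum = 95 mod 256 = 95 → 87 5f.
Recomputed tag = 875f; claimed = 87b8 → mismatch.

invalid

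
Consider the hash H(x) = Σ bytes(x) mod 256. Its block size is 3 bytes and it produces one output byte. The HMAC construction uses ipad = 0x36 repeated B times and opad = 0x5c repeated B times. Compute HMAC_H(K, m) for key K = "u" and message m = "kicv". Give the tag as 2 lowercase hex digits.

3d

Key "u" = 75 is 1 byte ≤ B = 3; zero-pad to 3 bytes: K' = 75 00 00.
K' ⊕ ipad = 43 36 36.  K' ⊕ opad = 29 5c 5c.
Inner input = (K'⊕ipad) ∥ m = 43 36 36 ∥ 6b 69 63 76.
Inner hash: sum = 67+54+54+107+105+99+118 = 604; mod 256 = 92 → 5c.
Outer input = (K'⊕opad) ∥ inner = 29 5c 5c ∥ 5c.
Outer hash (tag): sum = 41+92+92+92 = 317; mod 256 = 61 → 3d.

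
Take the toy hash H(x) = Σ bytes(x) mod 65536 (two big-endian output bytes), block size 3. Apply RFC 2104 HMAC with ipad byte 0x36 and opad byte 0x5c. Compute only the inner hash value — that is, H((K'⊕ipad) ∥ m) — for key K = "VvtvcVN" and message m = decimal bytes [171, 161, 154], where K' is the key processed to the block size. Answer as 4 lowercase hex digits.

Key "VvtvcVN" = 56 76 74 76 63 56 4e is 7 bytes > B = 3, so hash it first: H(key) = 02 bd, then zero-pad to 3 bytes: K' = 02 bd 00.
K' ⊕ ipad = 34 8b 36.
Inner input = 34 8b 36 ∥ ab a1 9a.
Inner hash: sum = 52+139+54+171+161+154 = 731 → 02 db.

02db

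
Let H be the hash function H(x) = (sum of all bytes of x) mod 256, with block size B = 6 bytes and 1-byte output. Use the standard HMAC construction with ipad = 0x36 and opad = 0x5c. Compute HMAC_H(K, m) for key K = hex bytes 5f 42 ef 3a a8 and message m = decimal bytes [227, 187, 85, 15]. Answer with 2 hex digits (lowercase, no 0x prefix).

Key hex bytes 5f 42 ef 3a a8 is 5 bytes ≤ B = 6; zero-pad to 6 bytes: K' = 5f 42 ef 3a a8 00.
K' ⊕ ipad = 69 74 d9 0c 9e 36.  K' ⊕ opad = 03 1e b3 66 f4 5c.
Inner input = (K'⊕ipad) ∥ m = 69 74 d9 0c 9e 36 ∥ e3 bb 55 0f.
Inner hash: sum = 105+116+217+12+158+54+227+187+85+15 = 1176; mod 256 = 152 → 98.
Outer input = (K'⊕opad) ∥ inner = 03 1e b3 66 f4 5c ∥ 98.
Outer hash (tag): sum = 3+30+179+102+244+92+152 = 802; mod 256 = 34 → 22.

22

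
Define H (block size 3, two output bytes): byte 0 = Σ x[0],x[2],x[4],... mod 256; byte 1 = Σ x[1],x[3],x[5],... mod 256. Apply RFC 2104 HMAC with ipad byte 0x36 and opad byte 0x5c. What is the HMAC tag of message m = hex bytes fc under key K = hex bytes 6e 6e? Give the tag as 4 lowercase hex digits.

Key hex bytes 6e 6e is 2 bytes ≤ B = 3; zero-pad to 3 bytes: K' = 6e 6e 00.
K' ⊕ ipad = 58 58 36.  K' ⊕ opad = 32 32 5c.
Inner input = (K'⊕ipad) ∥ m = 58 58 36 ∥ fc.
Inner hash: even-index sum = 142 mod 256 = 142; odd-index sum = 340 mod 256 = 84 → 8e 54.
Outer input = (K'⊕opad) ∥ inner = 32 32 5c ∥ 8e 54.
Outer hash (tag): even-index sum = 226 mod 256 = 226; odd-index sum = 192 mod 256 = 192 → e2 c0.

e2c0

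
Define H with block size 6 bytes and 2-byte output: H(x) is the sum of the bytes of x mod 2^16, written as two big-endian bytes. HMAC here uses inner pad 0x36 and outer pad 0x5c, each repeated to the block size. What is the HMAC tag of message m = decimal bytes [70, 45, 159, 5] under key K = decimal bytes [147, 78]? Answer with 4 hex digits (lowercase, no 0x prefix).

0260

Key decimal bytes [147, 78] = 93 4e is 2 bytes ≤ B = 6; zero-pad to 6 bytes: K' = 93 4e 00 00 00 00.
K' ⊕ ipad = a5 78 36 36 36 36.  K' ⊕ opad = cf 12 5c 5c 5c 5c.
Inner input = (K'⊕ipad) ∥ m = a5 78 36 36 36 36 ∥ 46 2d 9f 05.
Inner hash: sum = 165+120+54+54+54+54+70+45+159+5 = 780 → 03 0c.
Outer input = (K'⊕opad) ∥ inner = cf 12 5c 5c 5c 5c ∥ 03 0c.
Outer hash (tag): sum = 207+18+92+92+92+92+3+12 = 608 → 02 60.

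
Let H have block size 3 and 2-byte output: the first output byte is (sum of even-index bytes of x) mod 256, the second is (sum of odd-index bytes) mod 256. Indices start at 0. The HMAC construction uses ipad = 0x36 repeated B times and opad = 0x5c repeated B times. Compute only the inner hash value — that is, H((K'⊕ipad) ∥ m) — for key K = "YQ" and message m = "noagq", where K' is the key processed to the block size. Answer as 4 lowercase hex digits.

Key "YQ" = 59 51 is 2 bytes ≤ B = 3; zero-pad to 3 bytes: K' = 59 51 00.
K' ⊕ ipad = 6f 67 36.
Inner input = 6f 67 36 ∥ 6e 6f 61 67 71.
Inner hash: even-index sum = 379 mod 256 = 123; odd-index sum = 423 mod 256 = 167 → 7b a7.

7ba7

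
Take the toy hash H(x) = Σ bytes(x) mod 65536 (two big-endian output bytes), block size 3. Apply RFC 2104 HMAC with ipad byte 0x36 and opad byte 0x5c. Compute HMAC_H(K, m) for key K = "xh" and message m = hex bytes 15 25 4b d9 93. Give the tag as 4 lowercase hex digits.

0189

Key "xh" = 78 68 is 2 bytes ≤ B = 3; zero-pad to 3 bytes: K' = 78 68 00.
K' ⊕ ipad = 4e 5e 36.  K' ⊕ opad = 24 34 5c.
Inner input = (K'⊕ipad) ∥ m = 4e 5e 36 ∥ 15 25 4b d9 93.
Inner hash: sum = 78+94+54+21+37+75+217+147 = 723 → 02 d3.
Outer input = (K'⊕opad) ∥ inner = 24 34 5c ∥ 02 d3.
Outer hash (tag): sum = 36+52+92+2+211 = 393 → 01 89.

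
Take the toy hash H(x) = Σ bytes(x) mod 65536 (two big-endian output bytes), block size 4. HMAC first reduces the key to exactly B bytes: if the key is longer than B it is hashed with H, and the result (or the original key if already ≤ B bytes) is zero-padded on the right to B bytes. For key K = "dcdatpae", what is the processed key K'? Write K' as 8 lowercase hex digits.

|K| = 8 > B = 4, so first hash the key.
H(K): sum = 100+99+100+97+116+112+97+101 = 822 → 03 36.
Zero-pad H(K) = 03 36 to 4 bytes: K' = 03 36 00 00.

03360000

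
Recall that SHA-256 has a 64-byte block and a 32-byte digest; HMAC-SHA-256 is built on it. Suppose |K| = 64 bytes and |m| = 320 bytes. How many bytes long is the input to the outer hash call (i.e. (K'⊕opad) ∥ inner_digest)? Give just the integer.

Key is 64 ≤ 64 bytes, zero-padded: |K'| = 64.
Outer input = (K'⊕opad) ∥ H(inner) → 64 + 32 = 96 bytes.

96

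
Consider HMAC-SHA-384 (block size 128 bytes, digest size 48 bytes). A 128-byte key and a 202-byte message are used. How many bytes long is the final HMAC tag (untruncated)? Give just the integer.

The tag is one SHA-384 digest: 48 bytes.

48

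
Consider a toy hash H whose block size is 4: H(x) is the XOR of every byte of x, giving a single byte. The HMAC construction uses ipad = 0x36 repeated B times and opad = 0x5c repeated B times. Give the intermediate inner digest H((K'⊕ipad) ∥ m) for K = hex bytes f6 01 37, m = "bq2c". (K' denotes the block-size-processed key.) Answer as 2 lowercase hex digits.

82

Key hex bytes f6 01 37 is 3 bytes ≤ B = 4; zero-pad to 4 bytes: K' = f6 01 37 00.
K' ⊕ ipad = c0 37 01 36.
Inner input = c0 37 01 36 ∥ 62 71 32 63.
Inner hash: XOR c0⊕37⊕01⊕36⊕62⊕71⊕32⊕63 = 82.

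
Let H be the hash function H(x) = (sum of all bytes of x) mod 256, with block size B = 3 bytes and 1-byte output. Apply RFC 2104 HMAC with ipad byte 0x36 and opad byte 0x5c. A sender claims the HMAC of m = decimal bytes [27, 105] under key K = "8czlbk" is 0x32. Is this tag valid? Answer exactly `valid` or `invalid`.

Key "8czlbk" = 38 63 7a 6c 62 6b is 6 bytes > B = 3, so hash it first: H(key) = 4e, then zero-pad to 3 bytes: K' = 4e 00 00.
K' ⊕ ipad = 78 36 36; K' ⊕ opad = 12 5c 5c.
Inner hash: sum = 120+54+54+27+105 = 360; mod 256 = 104 → 68.
Outer hash (recomputed tag): sum = 18+92+92+104 = 306; mod 256 = 50 → 32.
Recomputed tag = 32; claimed = 32 → match.

valid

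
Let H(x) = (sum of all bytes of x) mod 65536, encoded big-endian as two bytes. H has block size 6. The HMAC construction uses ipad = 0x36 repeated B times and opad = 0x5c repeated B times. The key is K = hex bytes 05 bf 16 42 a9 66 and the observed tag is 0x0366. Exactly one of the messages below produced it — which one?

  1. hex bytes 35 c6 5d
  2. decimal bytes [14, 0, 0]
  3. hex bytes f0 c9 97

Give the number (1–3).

Key hex bytes 05 bf 16 42 a9 66 is exactly B = 6 bytes: K' = 05 bf 16 42 a9 66.
K' ⊕ ipad = 33 89 20 74 9f 50; K' ⊕ opad = 59 e3 4a 1e f5 3a.
m1: inner = H(33 89 20 74 9f 50 35 c6 5d) = 03 97; tag = H(59 e3 4a 1e f5 3a 03 97) = 036d
m2: inner = H(33 89 20 74 9f 50 0e 00 00) = 02 4d; tag = H(59 e3 4a 1e f5 3a 02 4d) = 0322
m3: inner = H(33 89 20 74 9f 50 f0 c9 97) = 04 8f; tag = H(59 e3 4a 1e f5 3a 04 8f) = 0366 ← matches

3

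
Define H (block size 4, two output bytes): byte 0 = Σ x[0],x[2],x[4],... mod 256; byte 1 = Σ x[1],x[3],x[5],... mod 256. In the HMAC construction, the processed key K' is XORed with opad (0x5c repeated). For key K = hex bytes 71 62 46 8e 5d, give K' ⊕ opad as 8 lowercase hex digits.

48ac5c5c

Key hex bytes 71 62 46 8e 5d is 5 bytes > B = 4, so hash it first: H(key) = 14 f0, then zero-pad to 4 bytes: K' = 14 f0 00 00.
XOR each byte with 0x5c: 14⊕5c=48, f0⊕5c=ac, 00⊕5c=5c, 00⊕5c=5c.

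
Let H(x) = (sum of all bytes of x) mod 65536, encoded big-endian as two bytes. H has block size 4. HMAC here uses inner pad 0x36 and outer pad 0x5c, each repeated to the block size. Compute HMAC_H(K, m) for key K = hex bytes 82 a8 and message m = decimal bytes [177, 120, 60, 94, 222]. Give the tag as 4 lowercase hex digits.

02ed

Key hex bytes 82 a8 is 2 bytes ≤ B = 4; zero-pad to 4 bytes: K' = 82 a8 00 00.
K' ⊕ ipad = b4 9e 36 36.  K' ⊕ opad = de f4 5c 5c.
Inner input = (K'⊕ipad) ∥ m = b4 9e 36 36 ∥ b1 78 3c 5e de.
Inner hash: sum = 180+158+54+54+177+120+60+94+222 = 1119 → 04 5f.
Outer input = (K'⊕opad) ∥ inner = de f4 5c 5c ∥ 04 5f.
Outer hash (tag): sum = 222+244+92+92+4+95 = 749 → 02 ed.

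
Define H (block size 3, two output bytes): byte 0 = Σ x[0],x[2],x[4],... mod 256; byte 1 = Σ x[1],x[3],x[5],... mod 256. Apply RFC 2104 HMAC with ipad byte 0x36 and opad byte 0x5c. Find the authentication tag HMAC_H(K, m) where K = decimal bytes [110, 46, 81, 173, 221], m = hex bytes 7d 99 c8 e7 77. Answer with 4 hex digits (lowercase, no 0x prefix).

Key decimal bytes [110, 46, 81, 173, 221] = 6e 2e 51 ad dd is 5 bytes > B = 3, so hash it first: H(key) = 9c db, then zero-pad to 3 bytes: K' = 9c db 00.
K' ⊕ ipad = aa ed 36.  K' ⊕ opad = c0 87 5c.
Inner input = (K'⊕ipad) ∥ m = aa ed 36 ∥ 7d 99 c8 e7 77.
Inner hash: even-index sum = 608 mod 256 = 96; odd-index sum = 681 mod 256 = 169 → 60 a9.
Outer input = (K'⊕opad) ∥ inner = c0 87 5c ∥ 60 a9.
Outer hash (tag): even-index sum = 453 mod 256 = 197; odd-index sum = 231 mod 256 = 231 → c5 e7.

c5e7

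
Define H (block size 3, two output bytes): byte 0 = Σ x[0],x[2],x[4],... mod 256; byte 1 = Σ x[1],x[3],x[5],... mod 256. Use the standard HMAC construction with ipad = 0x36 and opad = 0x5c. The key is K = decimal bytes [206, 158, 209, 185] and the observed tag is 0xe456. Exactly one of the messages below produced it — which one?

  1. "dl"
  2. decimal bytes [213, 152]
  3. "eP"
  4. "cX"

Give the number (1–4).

Key decimal bytes [206, 158, 209, 185] = ce 9e d1 b9 is 4 bytes > B = 3, so hash it first: H(key) = 9f 57, then zero-pad to 3 bytes: K' = 9f 57 00.
K' ⊕ ipad = a9 61 36; K' ⊕ opad = c3 0b 5c.
m1: inner = H(a9 61 36 64 6c) = 4b c5; tag = H(c3 0b 5c 4b c5) = e456 ← matches
m2: inner = H(a9 61 36 d5 98) = 77 36; tag = H(c3 0b 5c 77 36) = 5582
m3: inner = H(a9 61 36 65 50) = 2f c6; tag = H(c3 0b 5c 2f c6) = e53a
m4: inner = H(a9 61 36 63 58) = 37 c4; tag = H(c3 0b 5c 37 c4) = e342

1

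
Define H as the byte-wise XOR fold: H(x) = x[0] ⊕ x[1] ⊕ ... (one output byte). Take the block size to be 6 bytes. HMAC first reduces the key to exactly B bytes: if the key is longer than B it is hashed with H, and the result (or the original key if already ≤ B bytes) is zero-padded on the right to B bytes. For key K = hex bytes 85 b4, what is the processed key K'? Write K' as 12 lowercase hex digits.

85b400000000

Key hex bytes 85 b4 is 2 bytes ≤ B = 6; zero-pad to 6 bytes: K' = 85 b4 00 00 00 00.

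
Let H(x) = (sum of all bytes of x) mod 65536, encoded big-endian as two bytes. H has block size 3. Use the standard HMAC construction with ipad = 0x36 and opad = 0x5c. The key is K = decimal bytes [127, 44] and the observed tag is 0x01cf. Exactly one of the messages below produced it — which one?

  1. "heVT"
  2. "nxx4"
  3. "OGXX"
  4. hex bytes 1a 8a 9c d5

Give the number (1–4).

3

Key decimal bytes [127, 44] = 7f 2c is 2 bytes ≤ B = 3; zero-pad to 3 bytes: K' = 7f 2c 00.
K' ⊕ ipad = 49 1a 36; K' ⊕ opad = 23 70 5c.
m1: inner = H(49 1a 36 68 65 56 54) = 02 10; tag = H(23 70 5c 02 10) = 0101
m2: inner = H(49 1a 36 6e 78 78 34) = 02 2b; tag = H(23 70 5c 02 2b) = 011c
m3: inner = H(49 1a 36 4f 47 58 58) = 01 df; tag = H(23 70 5c 01 df) = 01cf ← matches
m4: inner = H(49 1a 36 1a 8a 9c d5) = 02 ae; tag = H(23 70 5c 02 ae) = 019f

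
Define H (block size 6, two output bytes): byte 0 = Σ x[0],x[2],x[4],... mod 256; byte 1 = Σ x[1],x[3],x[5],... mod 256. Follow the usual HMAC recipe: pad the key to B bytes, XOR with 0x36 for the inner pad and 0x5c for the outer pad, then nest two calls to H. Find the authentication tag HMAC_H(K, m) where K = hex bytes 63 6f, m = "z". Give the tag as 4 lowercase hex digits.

Key hex bytes 63 6f is 2 bytes ≤ B = 6; zero-pad to 6 bytes: K' = 63 6f 00 00 00 00.
K' ⊕ ipad = 55 59 36 36 36 36.  K' ⊕ opad = 3f 33 5c 5c 5c 5c.
Inner input = (K'⊕ipad) ∥ m = 55 59 36 36 36 36 ∥ 7a.
Inner hash: even-index sum = 315 mod 256 = 59; odd-index sum = 197 mod 256 = 197 → 3b c5.
Outer input = (K'⊕opad) ∥ inner = 3f 33 5c 5c 5c 5c ∥ 3b c5.
Outer hash (tag): even-index sum = 306 mod 256 = 50; odd-index sum = 432 mod 256 = 176 → 32 b0.

32b0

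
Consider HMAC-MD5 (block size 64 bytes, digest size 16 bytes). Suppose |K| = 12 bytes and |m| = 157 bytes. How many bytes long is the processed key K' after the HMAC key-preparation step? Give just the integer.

64

Key is 12 ≤ 64 bytes, zero-padded: |K'| = 64.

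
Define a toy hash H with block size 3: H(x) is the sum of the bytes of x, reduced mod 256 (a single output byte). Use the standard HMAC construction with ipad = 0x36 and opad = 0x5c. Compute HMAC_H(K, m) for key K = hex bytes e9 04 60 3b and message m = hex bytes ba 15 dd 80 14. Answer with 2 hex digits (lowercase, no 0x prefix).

f6

Key hex bytes e9 04 60 3b is 4 bytes > B = 3, so hash it first: H(key) = 88, then zero-pad to 3 bytes: K' = 88 00 00.
K' ⊕ ipad = be 36 36.  K' ⊕ opad = d4 5c 5c.
Inner input = (K'⊕ipad) ∥ m = be 36 36 ∥ ba 15 dd 80 14.
Inner hash: sum = 190+54+54+186+21+221+128+20 = 874; mod 256 = 106 → 6a.
Outer input = (K'⊕opad) ∥ inner = d4 5c 5c ∥ 6a.
Outer hash (tag): sum = 212+92+92+106 = 502; mod 256 = 246 → f6.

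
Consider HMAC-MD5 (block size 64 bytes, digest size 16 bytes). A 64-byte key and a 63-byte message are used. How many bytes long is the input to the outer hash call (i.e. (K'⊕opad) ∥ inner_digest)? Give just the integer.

Key is 64 ≤ 64 bytes, zero-padded: |K'| = 64.
Outer input = (K'⊕opad) ∥ H(inner) → 64 + 16 = 80 bytes.

80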